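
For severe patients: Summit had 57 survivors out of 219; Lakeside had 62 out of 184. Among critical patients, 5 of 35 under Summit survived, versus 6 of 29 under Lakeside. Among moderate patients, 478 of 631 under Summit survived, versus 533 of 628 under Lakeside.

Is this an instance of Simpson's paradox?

No

Severe: Summit 57/219 = 26.0%, Lakeside 62/184 = 33.7% → Lakeside
Critical: Summit 5/35 = 14.3%, Lakeside 6/29 = 20.7% → Lakeside
Moderate: Summit 478/631 = 75.8%, Lakeside 533/628 = 84.9% → Lakeside
Overall: Summit 540/885 = 61.0%, Lakeside 601/841 = 71.5% → Lakeside
Lakeside wins overall and in every case group — no reversal.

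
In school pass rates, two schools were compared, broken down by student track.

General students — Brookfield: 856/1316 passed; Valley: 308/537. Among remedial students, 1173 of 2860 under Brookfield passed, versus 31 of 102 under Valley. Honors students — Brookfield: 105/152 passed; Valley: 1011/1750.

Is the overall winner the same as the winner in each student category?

No

General: Brookfield 856/1316 = 65.0%, Valley 308/537 = 57.4% → Brookfield
Remedial: Brookfield 1173/2860 = 41.0%, Valley 31/102 = 30.4% → Brookfield
Honors: Brookfield 105/152 = 69.1%, Valley 1011/1750 = 57.8% → Brookfield
Overall: Brookfield 2134/4328 = 49.3%, Valley 1350/2389 = 56.5% → Valley
Brookfield wins each student group but Valley wins overall — the comparison reverses. Brookfield's students skew toward remedial, which has a lower base rate.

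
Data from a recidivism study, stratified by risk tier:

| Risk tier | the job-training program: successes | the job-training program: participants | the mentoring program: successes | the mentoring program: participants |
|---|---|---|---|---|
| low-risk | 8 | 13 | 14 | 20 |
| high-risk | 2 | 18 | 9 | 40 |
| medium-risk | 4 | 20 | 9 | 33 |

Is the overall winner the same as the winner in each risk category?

Yes

Low-risk: the job-training program 8/13 = 61.5%, the mentoring program 14/20 = 70.0% → the mentoring program
High-risk: the job-training program 2/18 = 11.1%, the mentoring program 9/40 = 22.5% → the mentoring program
Medium-risk: the job-training program 4/20 = 20.0%, the mentoring program 9/33 = 27.3% → the mentoring program
Overall: the job-training program 14/51 = 27.5%, the mentoring program 32/93 = 34.4% → the mentoring program
The mentoring program wins overall and in every risk group — no reversal.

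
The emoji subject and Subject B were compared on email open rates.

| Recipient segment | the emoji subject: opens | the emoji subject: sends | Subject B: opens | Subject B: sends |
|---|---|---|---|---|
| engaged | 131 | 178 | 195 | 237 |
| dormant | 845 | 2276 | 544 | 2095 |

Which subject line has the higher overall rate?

the emoji subject

Engaged: the emoji subject 131/178 = 73.6%, Subject B 195/237 = 82.3% → Subject B
Dormant: the emoji subject 845/2276 = 37.1%, Subject B 544/2095 = 26.0% → the emoji subject
Overall: the emoji subject 976/2454 = 39.8%, Subject B 739/2332 = 31.7% → the emoji subject
(Neither sweeps every recipient group, but the emoji subject has the higher pooled rate.)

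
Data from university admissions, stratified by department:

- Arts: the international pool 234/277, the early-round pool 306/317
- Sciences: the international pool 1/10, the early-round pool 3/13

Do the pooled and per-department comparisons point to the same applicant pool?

Arts: the international pool 234/277 = 84.5%, the early-round pool 306/317 = 96.5% → the early-round pool
Sciences: the international pool 1/10 = 10.0%, the early-round pool 3/13 = 23.1% → the early-round pool
Overall: the international pool 235/287 = 81.9%, the early-round pool 309/330 = 93.6% → the early-round pool
The early-round pool wins overall and in every department group — no reversal.

Yes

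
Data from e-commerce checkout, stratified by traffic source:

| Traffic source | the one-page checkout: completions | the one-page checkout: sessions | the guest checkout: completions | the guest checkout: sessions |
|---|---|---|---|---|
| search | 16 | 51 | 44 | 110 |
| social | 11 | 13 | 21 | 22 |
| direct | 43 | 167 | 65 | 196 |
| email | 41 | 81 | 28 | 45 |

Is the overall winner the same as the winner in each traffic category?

Yes

Search: the one-page checkout 16/51 = 31.4%, the guest checkout 44/110 = 40.0% → the guest checkout
Social: the one-page checkout 11/13 = 84.6%, the guest checkout 21/22 = 95.5% → the guest checkout
Direct: the one-page checkout 43/167 = 25.7%, the guest checkout 65/196 = 33.2% → the guest checkout
Email: the one-page checkout 41/81 = 50.6%, the guest checkout 28/45 = 62.2% → the guest checkout
Overall: the one-page checkout 111/312 = 35.6%, the guest checkout 158/373 = 42.4% → the guest checkout
The guest checkout wins overall and in every traffic group — no reversal.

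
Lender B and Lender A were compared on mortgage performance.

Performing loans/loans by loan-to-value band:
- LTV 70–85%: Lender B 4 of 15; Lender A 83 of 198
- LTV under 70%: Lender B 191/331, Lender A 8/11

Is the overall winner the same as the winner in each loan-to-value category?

No

LTV 70–85%: Lender B 4/15 = 26.7%, Lender A 83/198 = 41.9% → Lender A
LTV under 70%: Lender B 191/331 = 57.7%, Lender A 8/11 = 72.7% → Lender A
Overall: Lender B 195/346 = 56.4%, Lender A 91/209 = 43.5% → Lender B
Lender A wins each loan-to-value group but Lender B wins overall — the comparison reverses. Lender A's loans skew toward LTV 70–85%, which has a lower base rate.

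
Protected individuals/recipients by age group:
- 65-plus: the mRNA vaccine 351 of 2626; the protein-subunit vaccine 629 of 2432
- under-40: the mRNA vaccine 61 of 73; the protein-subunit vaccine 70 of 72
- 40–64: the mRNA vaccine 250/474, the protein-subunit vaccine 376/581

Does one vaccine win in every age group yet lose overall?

No

65-plus: the mRNA vaccine 351/2626 = 13.4%, the protein-subunit vaccine 629/2432 = 25.9% → the protein-subunit vaccine
Under-40: the mRNA vaccine 61/73 = 83.6%, the protein-subunit vaccine 70/72 = 97.2% → the protein-subunit vaccine
40–64: the mRNA vaccine 250/474 = 52.7%, the protein-subunit vaccine 376/581 = 64.7% → the protein-subunit vaccine
Overall: the mRNA vaccine 662/3173 = 20.9%, the protein-subunit vaccine 1075/3085 = 34.8% → the protein-subunit vaccine
The protein-subunit vaccine wins overall and in every age group — no reversal.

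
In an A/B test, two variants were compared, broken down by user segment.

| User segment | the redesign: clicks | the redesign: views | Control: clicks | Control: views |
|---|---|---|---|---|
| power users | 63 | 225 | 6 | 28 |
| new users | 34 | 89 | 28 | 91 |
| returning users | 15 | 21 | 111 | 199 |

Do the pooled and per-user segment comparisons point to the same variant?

Power users: the redesign 63/225 = 28.0%, Control 6/28 = 21.4% → the redesign
New users: the redesign 34/89 = 38.2%, Control 28/91 = 30.8% → the redesign
Returning users: the redesign 15/21 = 71.4%, Control 111/199 = 55.8% → the redesign
Overall: the redesign 112/335 = 33.4%, Control 145/318 = 45.6% → Control
The redesign wins each user group but Control wins overall — the comparison reverses. The redesign's views skew toward power users, which has a lower base rate.

No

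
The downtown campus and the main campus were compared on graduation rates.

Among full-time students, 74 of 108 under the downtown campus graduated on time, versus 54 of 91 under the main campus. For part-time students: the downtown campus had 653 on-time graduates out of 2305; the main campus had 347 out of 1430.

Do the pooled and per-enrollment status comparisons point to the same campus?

Full-time: the downtown campus 74/108 = 68.5%, the main campus 54/91 = 59.3% → the downtown campus
Part-time: the downtown campus 653/2305 = 28.3%, the main campus 347/1430 = 24.3% → the downtown campus
Overall: the downtown campus 727/2413 = 30.1%, the main campus 401/1521 = 26.4% → the downtown campus
The downtown campus wins overall and in every enrollment group — no reversal.

Yes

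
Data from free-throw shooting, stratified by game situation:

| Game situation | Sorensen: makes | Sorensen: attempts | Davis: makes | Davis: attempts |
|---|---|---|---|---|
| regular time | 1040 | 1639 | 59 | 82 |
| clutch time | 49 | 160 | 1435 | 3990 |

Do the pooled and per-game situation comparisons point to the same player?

Regular time: Sorensen 1040/1639 = 63.5%, Davis 59/82 = 72.0% → Davis
Clutch time: Sorensen 49/160 = 30.6%, Davis 1435/3990 = 36.0% → Davis
Overall: Sorensen 1089/1799 = 60.5%, Davis 1494/4072 = 36.7% → Sorensen
Davis wins each game group but Sorensen wins overall — the comparison reverses. Davis's attempts skew toward clutch time, which has a lower base rate.

No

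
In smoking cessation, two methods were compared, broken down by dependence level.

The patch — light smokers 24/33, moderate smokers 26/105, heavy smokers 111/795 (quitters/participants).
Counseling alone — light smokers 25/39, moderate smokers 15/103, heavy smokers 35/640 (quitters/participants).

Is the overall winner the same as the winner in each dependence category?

Light smokers: the patch 24/33 = 72.7%, counseling alone 25/39 = 64.1% → the patch
Moderate smokers: the patch 26/105 = 24.8%, counseling alone 15/103 = 14.6% → the patch
Heavy smokers: the patch 111/795 = 14.0%, counseling alone 35/640 = 5.5% → the patch
Overall: the patch 161/933 = 17.3%, counseling alone 75/782 = 9.6% → the patch
The patch wins overall and in every dependence group — no reversal.

Yes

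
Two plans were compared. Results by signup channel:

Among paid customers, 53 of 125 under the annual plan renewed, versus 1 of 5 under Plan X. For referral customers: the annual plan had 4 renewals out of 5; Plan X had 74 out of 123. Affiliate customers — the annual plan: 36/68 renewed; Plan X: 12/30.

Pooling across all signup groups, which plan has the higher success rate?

Plan X

Paid: the annual plan 53/125 = 42.4%, Plan X 1/5 = 20.0% → the annual plan
Referral: the annual plan 4/5 = 80.0%, Plan X 74/123 = 60.2% → the annual plan
Affiliate: the annual plan 36/68 = 52.9%, Plan X 12/30 = 40.0% → the annual plan
Overall: the annual plan 93/198 = 47.0%, Plan X 87/158 = 55.1% → Plan X
(The annual plan wins every signup group but Plan X wins overall — the annual plan's customers skew toward the low-rate paid group.)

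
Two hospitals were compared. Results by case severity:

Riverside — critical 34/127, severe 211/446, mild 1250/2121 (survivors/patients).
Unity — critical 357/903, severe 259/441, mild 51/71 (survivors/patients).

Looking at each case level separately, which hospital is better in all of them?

Unity

Critical: Riverside 34/127 = 26.8%, Unity 357/903 = 39.5% → Unity
Severe: Riverside 211/446 = 47.3%, Unity 259/441 = 58.7% → Unity
Mild: Riverside 1250/2121 = 58.9%, Unity 51/71 = 71.8% → Unity
Unity has the higher rate in all 3 groups.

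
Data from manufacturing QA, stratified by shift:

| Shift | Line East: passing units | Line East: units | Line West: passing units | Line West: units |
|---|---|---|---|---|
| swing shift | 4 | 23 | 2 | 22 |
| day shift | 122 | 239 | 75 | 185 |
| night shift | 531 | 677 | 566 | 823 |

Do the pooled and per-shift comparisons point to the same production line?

Yes

Swing shift: Line East 4/23 = 17.4%, Line West 2/22 = 9.1% → Line East
Day shift: Line East 122/239 = 51.0%, Line West 75/185 = 40.5% → Line East
Night shift: Line East 531/677 = 78.4%, Line West 566/823 = 68.8% → Line East
Overall: Line East 657/939 = 70.0%, Line West 643/1030 = 62.4% → Line East
Line East wins overall and in every shift group — no reversal.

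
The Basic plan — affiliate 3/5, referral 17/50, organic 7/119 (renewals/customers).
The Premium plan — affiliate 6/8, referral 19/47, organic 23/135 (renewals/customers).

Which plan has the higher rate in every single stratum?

the Premium plan

Affiliate: the Basic plan 3/5 = 60.0%, the Premium plan 6/8 = 75.0% → the Premium plan
Referral: the Basic plan 17/50 = 34.0%, the Premium plan 19/47 = 40.4% → the Premium plan
Organic: the Basic plan 7/119 = 5.9%, the Premium plan 23/135 = 17.0% → the Premium plan
The Premium plan has the higher rate in all 3 groups.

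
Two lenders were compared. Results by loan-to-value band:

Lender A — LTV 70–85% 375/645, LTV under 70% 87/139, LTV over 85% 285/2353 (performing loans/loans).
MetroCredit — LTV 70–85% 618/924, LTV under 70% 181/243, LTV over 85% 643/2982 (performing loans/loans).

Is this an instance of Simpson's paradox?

LTV 70–85%: Lender A 375/645 = 58.1%, MetroCredit 618/924 = 66.9% → MetroCredit
LTV under 70%: Lender A 87/139 = 62.6%, MetroCredit 181/243 = 74.5% → MetroCredit
LTV over 85%: Lender A 285/2353 = 12.1%, MetroCredit 643/2982 = 21.6% → MetroCredit
Overall: Lender A 747/3137 = 23.8%, MetroCredit 1442/4149 = 34.8% → MetroCredit
MetroCredit wins overall and in every loan-to-value group — no reversal.

No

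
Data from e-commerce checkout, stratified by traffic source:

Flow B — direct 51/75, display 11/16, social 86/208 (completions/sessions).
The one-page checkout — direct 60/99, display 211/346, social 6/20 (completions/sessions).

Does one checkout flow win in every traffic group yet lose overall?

Direct: Flow B 51/75 = 68.0%, the one-page checkout 60/99 = 60.6% → Flow B
Display: Flow B 11/16 = 68.8%, the one-page checkout 211/346 = 61.0% → Flow B
Social: Flow B 86/208 = 41.3%, the one-page checkout 6/20 = 30.0% → Flow B
Overall: Flow B 148/299 = 49.5%, the one-page checkout 277/465 = 59.6% → the one-page checkout
Flow B wins each traffic group but the one-page checkout wins overall — the comparison reverses. Flow B's sessions skew toward social, which has a lower base rate.

Yes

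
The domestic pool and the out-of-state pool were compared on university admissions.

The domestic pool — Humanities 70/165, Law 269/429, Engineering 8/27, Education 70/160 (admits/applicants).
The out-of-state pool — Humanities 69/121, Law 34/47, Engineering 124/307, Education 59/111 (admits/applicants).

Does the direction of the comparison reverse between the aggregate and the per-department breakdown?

Yes

Humanities: the domestic pool 70/165 = 42.4%, the out-of-state pool 69/121 = 57.0% → the out-of-state pool
Law: the domestic pool 269/429 = 62.7%, the out-of-state pool 34/47 = 72.3% → the out-of-state pool
Engineering: the domestic pool 8/27 = 29.6%, the out-of-state pool 124/307 = 40.4% → the out-of-state pool
Education: the domestic pool 70/160 = 43.8%, the out-of-state pool 59/111 = 53.2% → the out-of-state pool
Overall: the domestic pool 417/781 = 53.4%, the out-of-state pool 286/586 = 48.8% → the domestic pool
The out-of-state pool wins each department group but the domestic pool wins overall — the comparison reverses. The out-of-state pool's applicants skew toward Engineering, which has a lower base rate.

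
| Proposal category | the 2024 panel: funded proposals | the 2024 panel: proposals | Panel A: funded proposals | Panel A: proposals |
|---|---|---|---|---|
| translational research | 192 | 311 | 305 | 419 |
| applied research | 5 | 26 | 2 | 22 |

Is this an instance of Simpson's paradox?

No

Translational research: the 2024 panel 192/311 = 61.7%, Panel A 305/419 = 72.8% → Panel A
Applied research: the 2024 panel 5/26 = 19.2%, Panel A 2/22 = 9.1% → the 2024 panel
Overall: the 2024 panel 197/337 = 58.5%, Panel A 307/441 = 69.6% → Panel A
Neither sweeps: the 2024 panel wins 1 of 2 groups, Panel A wins 1. Panel A wins overall but not every group — no Simpson reversal.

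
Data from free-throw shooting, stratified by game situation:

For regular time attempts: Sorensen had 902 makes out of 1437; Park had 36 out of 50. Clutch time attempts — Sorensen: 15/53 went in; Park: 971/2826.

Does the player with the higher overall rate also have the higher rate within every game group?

No

Regular time: Sorensen 902/1437 = 62.8%, Park 36/50 = 72.0% → Park
Clutch time: Sorensen 15/53 = 28.3%, Park 971/2826 = 34.4% → Park
Overall: Sorensen 917/1490 = 61.5%, Park 1007/2876 = 35.0% → Sorensen
Park wins each game group but Sorensen wins overall — the comparison reverses. Park's attempts skew toward clutch time, which has a lower base rate.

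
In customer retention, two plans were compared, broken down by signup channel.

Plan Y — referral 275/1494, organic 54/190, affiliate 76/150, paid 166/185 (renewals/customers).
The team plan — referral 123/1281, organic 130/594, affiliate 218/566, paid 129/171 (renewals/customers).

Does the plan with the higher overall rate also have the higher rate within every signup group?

Referral: Plan Y 275/1494 = 18.4%, the team plan 123/1281 = 9.6% → Plan Y
Organic: Plan Y 54/190 = 28.4%, the team plan 130/594 = 21.9% → Plan Y
Affiliate: Plan Y 76/150 = 50.7%, the team plan 218/566 = 38.5% → Plan Y
Paid: Plan Y 166/185 = 89.7%, the team plan 129/171 = 75.4% → Plan Y
Overall: Plan Y 571/2019 = 28.3%, the team plan 600/2612 = 23.0% → Plan Y
Plan Y wins overall and in every signup group — no reversal.

Yes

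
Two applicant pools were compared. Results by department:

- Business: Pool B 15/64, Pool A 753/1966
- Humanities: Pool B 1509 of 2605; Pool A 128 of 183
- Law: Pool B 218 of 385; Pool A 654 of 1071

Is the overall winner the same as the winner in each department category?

No

Business: Pool B 15/64 = 23.4%, Pool A 753/1966 = 38.3% → Pool A
Humanities: Pool B 1509/2605 = 57.9%, Pool A 128/183 = 69.9% → Pool A
Law: Pool B 218/385 = 56.6%, Pool A 654/1071 = 61.1% → Pool A
Overall: Pool B 1742/3054 = 57.0%, Pool A 1535/3220 = 47.7% → Pool B
Pool A wins each department group but Pool B wins overall — the comparison reverses. Pool A's applicants skew toward Business, which has a lower base rate.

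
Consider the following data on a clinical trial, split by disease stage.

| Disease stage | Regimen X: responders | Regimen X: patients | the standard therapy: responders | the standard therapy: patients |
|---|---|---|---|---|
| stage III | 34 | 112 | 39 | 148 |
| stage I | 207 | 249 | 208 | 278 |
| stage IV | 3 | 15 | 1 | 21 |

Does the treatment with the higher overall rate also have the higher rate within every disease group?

Yes

Stage III: Regimen X 34/112 = 30.4%, the standard therapy 39/148 = 26.4% → Regimen X
Stage I: Regimen X 207/249 = 83.1%, the standard therapy 208/278 = 74.8% → Regimen X
Stage IV: Regimen X 3/15 = 20.0%, the standard therapy 1/21 = 4.8% → Regimen X
Overall: Regimen X 244/376 = 64.9%, the standard therapy 248/447 = 55.5% → Regimen X
Regimen X wins overall and in every disease group — no reversal.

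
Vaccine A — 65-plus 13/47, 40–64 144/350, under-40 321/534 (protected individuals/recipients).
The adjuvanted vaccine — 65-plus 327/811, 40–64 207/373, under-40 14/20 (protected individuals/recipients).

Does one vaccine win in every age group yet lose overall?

Yes

65-plus: Vaccine A 13/47 = 27.7%, the adjuvanted vaccine 327/811 = 40.3% → the adjuvanted vaccine
40–64: Vaccine A 144/350 = 41.1%, the adjuvanted vaccine 207/373 = 55.5% → the adjuvanted vaccine
Under-40: Vaccine A 321/534 = 60.1%, the adjuvanted vaccine 14/20 = 70.0% → the adjuvanted vaccine
Overall: Vaccine A 478/931 = 51.3%, the adjuvanted vaccine 548/1204 = 45.5% → Vaccine A
The adjuvanted vaccine wins each age group but Vaccine A wins overall — the comparison reverses. The adjuvanted vaccine's recipients skew toward 65-plus, which has a lower base rate.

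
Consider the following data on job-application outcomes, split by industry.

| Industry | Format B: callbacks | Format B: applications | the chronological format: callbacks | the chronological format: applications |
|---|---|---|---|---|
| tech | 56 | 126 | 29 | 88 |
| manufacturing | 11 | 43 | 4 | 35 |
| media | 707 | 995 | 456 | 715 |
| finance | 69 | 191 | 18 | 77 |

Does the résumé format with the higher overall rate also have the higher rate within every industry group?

Yes

Tech: Format B 56/126 = 44.4%, the chronological format 29/88 = 33.0% → Format B
Manufacturing: Format B 11/43 = 25.6%, the chronological format 4/35 = 11.4% → Format B
Media: Format B 707/995 = 71.1%, the chronological format 456/715 = 63.8% → Format B
Finance: Format B 69/191 = 36.1%, the chronological format 18/77 = 23.4% → Format B
Overall: Format B 843/1355 = 62.2%, the chronological format 507/915 = 55.4% → Format B
Format B wins overall and in every industry group — no reversal.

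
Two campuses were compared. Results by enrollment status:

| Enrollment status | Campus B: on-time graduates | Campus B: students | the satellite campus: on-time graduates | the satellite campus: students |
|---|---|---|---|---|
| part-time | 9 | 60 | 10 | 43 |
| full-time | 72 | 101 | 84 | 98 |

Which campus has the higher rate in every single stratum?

Part-time: Campus B 9/60 = 15.0%, the satellite campus 10/43 = 23.3% → the satellite campus
Full-time: Campus B 72/101 = 71.3%, the satellite campus 84/98 = 85.7% → the satellite campus
The satellite campus has the higher rate in both groups.

the satellite campus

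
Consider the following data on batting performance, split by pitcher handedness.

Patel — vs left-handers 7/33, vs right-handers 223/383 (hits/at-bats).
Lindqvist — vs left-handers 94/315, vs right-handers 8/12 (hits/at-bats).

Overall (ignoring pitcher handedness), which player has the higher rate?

Vs left-handers: Patel 7/33 = 21.2%, Lindqvist 94/315 = 29.8% → Lindqvist
Vs right-handers: Patel 223/383 = 58.2%, Lindqvist 8/12 = 66.7% → Lindqvist
Overall: Patel 230/416 = 55.3%, Lindqvist 102/327 = 31.2% → Patel
(Lindqvist wins every pitcher group but Patel wins overall — Lindqvist's at-bats skew toward the low-rate vs left-handers group.)

Patel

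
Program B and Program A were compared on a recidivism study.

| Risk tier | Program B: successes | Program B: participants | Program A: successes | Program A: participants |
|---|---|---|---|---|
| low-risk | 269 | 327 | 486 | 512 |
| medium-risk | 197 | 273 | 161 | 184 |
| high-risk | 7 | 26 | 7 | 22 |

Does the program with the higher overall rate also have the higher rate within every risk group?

Low-risk: Program B 269/327 = 82.3%, Program A 486/512 = 94.9% → Program A
Medium-risk: Program B 197/273 = 72.2%, Program A 161/184 = 87.5% → Program A
High-risk: Program B 7/26 = 26.9%, Program A 7/22 = 31.8% → Program A
Overall: Program B 473/626 = 75.6%, Program A 654/718 = 91.1% → Program A
Program A wins overall and in every risk group — no reversal.

Yes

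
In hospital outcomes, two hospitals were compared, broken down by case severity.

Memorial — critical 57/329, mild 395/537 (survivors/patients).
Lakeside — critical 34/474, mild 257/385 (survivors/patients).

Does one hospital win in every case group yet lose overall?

Critical: Memorial 57/329 = 17.3%, Lakeside 34/474 = 7.2% → Memorial
Mild: Memorial 395/537 = 73.6%, Lakeside 257/385 = 66.8% → Memorial
Overall: Memorial 452/866 = 52.2%, Lakeside 291/859 = 33.9% → Memorial
Memorial wins overall and in every case group — no reversal.

No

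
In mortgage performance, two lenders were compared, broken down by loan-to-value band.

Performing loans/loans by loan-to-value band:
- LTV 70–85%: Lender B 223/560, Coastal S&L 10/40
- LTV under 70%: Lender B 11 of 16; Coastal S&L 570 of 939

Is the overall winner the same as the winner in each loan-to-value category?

No

LTV 70–85%: Lender B 223/560 = 39.8%, Coastal S&L 10/40 = 25.0% → Lender B
LTV under 70%: Lender B 11/16 = 68.8%, Coastal S&L 570/939 = 60.7% → Lender B
Overall: Lender B 234/576 = 40.6%, Coastal S&L 580/979 = 59.2% → Coastal S&L
Lender B wins each loan-to-value group but Coastal S&L wins overall — the comparison reverses. Lender B's loans skew toward LTV 70–85%, which has a lower base rate.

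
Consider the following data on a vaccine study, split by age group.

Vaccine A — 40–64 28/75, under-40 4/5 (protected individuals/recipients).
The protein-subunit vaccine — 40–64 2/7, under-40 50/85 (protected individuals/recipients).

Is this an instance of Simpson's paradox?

Yes

40–64: Vaccine A 28/75 = 37.3%, the protein-subunit vaccine 2/7 = 28.6% → Vaccine A
Under-40: Vaccine A 4/5 = 80.0%, the protein-subunit vaccine 50/85 = 58.8% → Vaccine A
Overall: Vaccine A 32/80 = 40.0%, the protein-subunit vaccine 52/92 = 56.5% → the protein-subunit vaccine
Vaccine A wins each age group but the protein-subunit vaccine wins overall — the comparison reverses. Vaccine A's recipients skew toward 40–64, which has a lower base rate.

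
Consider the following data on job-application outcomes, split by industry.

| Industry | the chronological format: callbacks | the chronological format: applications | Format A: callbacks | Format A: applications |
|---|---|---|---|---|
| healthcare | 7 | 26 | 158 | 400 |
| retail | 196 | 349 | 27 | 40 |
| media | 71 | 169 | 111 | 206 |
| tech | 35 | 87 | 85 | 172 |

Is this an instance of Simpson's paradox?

Healthcare: the chronological format 7/26 = 26.9%, Format A 158/400 = 39.5% → Format A
Retail: the chronological format 196/349 = 56.2%, Format A 27/40 = 67.5% → Format A
Media: the chronological format 71/169 = 42.0%, Format A 111/206 = 53.9% → Format A
Tech: the chronological format 35/87 = 40.2%, Format A 85/172 = 49.4% → Format A
Overall: the chronological format 309/631 = 49.0%, Format A 381/818 = 46.6% → the chronological format
Format A wins each industry group but the chronological format wins overall — the comparison reverses. Format A's applications skew toward healthcare, which has a lower base rate.

Yes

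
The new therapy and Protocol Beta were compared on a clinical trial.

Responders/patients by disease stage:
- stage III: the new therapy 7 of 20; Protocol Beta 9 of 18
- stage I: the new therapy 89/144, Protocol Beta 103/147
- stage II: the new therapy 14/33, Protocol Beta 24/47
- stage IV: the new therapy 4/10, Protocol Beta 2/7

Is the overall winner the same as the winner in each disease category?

Stage III: the new therapy 7/20 = 35.0%, Protocol Beta 9/18 = 50.0% → Protocol Beta
Stage I: the new therapy 89/144 = 61.8%, Protocol Beta 103/147 = 70.1% → Protocol Beta
Stage II: the new therapy 14/33 = 42.4%, Protocol Beta 24/47 = 51.1% → Protocol Beta
Stage IV: the new therapy 4/10 = 40.0%, Protocol Beta 2/7 = 28.6% → the new therapy
Overall: the new therapy 114/207 = 55.1%, Protocol Beta 138/219 = 63.0% → Protocol Beta
Neither sweeps: the new therapy wins 1 of 4 groups, Protocol Beta wins 3. Protocol Beta wins overall but not every group — no Simpson reversal.

No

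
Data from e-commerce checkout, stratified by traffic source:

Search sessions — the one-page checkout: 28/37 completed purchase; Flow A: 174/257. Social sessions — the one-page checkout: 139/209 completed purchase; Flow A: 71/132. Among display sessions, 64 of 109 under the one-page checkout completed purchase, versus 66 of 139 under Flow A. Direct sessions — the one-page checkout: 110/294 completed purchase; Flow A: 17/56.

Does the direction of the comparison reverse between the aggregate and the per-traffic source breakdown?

Yes

Search: the one-page checkout 28/37 = 75.7%, Flow A 174/257 = 67.7% → the one-page checkout
Social: the one-page checkout 139/209 = 66.5%, Flow A 71/132 = 53.8% → the one-page checkout
Display: the one-page checkout 64/109 = 58.7%, Flow A 66/139 = 47.5% → the one-page checkout
Direct: the one-page checkout 110/294 = 37.4%, Flow A 17/56 = 30.4% → the one-page checkout
Overall: the one-page checkout 341/649 = 52.5%, Flow A 328/584 = 56.2% → Flow A
The one-page checkout wins each traffic group but Flow A wins overall — the comparison reverses. The one-page checkout's sessions skew toward direct, which has a lower base rate.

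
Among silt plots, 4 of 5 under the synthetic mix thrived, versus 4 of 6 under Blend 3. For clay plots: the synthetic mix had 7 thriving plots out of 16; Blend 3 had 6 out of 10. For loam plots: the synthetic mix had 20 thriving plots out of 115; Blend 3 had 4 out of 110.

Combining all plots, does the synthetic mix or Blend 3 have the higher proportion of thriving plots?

Silt: the synthetic mix 4/5 = 80.0%, Blend 3 4/6 = 66.7% → the synthetic mix
Clay: the synthetic mix 7/16 = 43.8%, Blend 3 6/10 = 60.0% → Blend 3
Loam: the synthetic mix 20/115 = 17.4%, Blend 3 4/110 = 3.6% → the synthetic mix
Overall: the synthetic mix 31/136 = 22.8%, Blend 3 14/126 = 11.1% → the synthetic mix
(Neither sweeps every soil group, but the synthetic mix has the higher pooled rate.)

the synthetic mix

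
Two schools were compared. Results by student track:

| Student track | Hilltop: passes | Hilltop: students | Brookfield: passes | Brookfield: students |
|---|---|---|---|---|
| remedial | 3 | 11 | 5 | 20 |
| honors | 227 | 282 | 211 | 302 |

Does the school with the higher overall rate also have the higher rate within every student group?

Yes

Remedial: Hilltop 3/11 = 27.3%, Brookfield 5/20 = 25.0% → Hilltop
Honors: Hilltop 227/282 = 80.5%, Brookfield 211/302 = 69.9% → Hilltop
Overall: Hilltop 230/293 = 78.5%, Brookfield 216/322 = 67.1% → Hilltop
Hilltop wins overall and in every student group — no reversal.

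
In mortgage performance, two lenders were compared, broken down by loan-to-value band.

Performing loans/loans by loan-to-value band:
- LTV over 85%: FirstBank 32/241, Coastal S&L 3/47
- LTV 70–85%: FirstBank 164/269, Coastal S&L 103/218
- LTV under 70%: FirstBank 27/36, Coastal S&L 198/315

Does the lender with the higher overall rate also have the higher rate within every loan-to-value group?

No

LTV over 85%: FirstBank 32/241 = 13.3%, Coastal S&L 3/47 = 6.4% → FirstBank
LTV 70–85%: FirstBank 164/269 = 61.0%, Coastal S&L 103/218 = 47.2% → FirstBank
LTV under 70%: FirstBank 27/36 = 75.0%, Coastal S&L 198/315 = 62.9% → FirstBank
Overall: FirstBank 223/546 = 40.8%, Coastal S&L 304/580 = 52.4% → Coastal S&L
FirstBank wins each loan-to-value group but Coastal S&L wins overall — the comparison reverses. FirstBank's loans skew toward LTV over 85%, which has a lower base rate.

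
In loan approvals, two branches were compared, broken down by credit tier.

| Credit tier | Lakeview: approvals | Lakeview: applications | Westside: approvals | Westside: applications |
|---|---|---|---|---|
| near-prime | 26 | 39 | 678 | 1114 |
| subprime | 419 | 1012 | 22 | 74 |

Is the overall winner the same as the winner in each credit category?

Near-prime: Lakeview 26/39 = 66.7%, Westside 678/1114 = 60.9% → Lakeview
Subprime: Lakeview 419/1012 = 41.4%, Westside 22/74 = 29.7% → Lakeview
Overall: Lakeview 445/1051 = 42.3%, Westside 700/1188 = 58.9% → Westside
Lakeview wins each credit group but Westside wins overall — the comparison reverses. Lakeview's applications skew toward subprime, which has a lower base rate.

No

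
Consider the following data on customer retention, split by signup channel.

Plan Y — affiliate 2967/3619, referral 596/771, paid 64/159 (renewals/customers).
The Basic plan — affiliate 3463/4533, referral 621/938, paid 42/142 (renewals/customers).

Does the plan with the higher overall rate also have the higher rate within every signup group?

Yes

Affiliate: Plan Y 2967/3619 = 82.0%, the Basic plan 3463/4533 = 76.4% → Plan Y
Referral: Plan Y 596/771 = 77.3%, the Basic plan 621/938 = 66.2% → Plan Y
Paid: Plan Y 64/159 = 40.3%, the Basic plan 42/142 = 29.6% → Plan Y
Overall: Plan Y 3627/4549 = 79.7%, the Basic plan 4126/5613 = 73.5% → Plan Y
Plan Y wins overall and in every signup group — no reversal.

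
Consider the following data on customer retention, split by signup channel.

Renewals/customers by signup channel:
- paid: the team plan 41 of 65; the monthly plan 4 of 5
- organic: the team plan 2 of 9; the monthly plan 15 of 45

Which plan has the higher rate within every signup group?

the monthly plan

Paid: the team plan 41/65 = 63.1%, the monthly plan 4/5 = 80.0% → the monthly plan
Organic: the team plan 2/9 = 22.2%, the monthly plan 15/45 = 33.3% → the monthly plan
The monthly plan has the higher rate in both groups.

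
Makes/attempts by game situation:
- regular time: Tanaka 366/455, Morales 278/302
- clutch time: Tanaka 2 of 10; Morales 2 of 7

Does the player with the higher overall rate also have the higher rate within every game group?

Yes

Regular time: Tanaka 366/455 = 80.4%, Morales 278/302 = 92.1% → Morales
Clutch time: Tanaka 2/10 = 20.0%, Morales 2/7 = 28.6% → Morales
Overall: Tanaka 368/465 = 79.1%, Morales 280/309 = 90.6% → Morales
Morales wins overall and in every game group — no reversal.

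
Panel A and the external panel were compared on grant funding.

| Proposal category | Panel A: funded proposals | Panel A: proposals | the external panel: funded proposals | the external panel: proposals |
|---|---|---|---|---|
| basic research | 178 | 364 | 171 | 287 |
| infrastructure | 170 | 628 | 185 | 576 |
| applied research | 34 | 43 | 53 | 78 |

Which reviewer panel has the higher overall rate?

the external panel

Basic research: Panel A 178/364 = 48.9%, the external panel 171/287 = 59.6% → the external panel
Infrastructure: Panel A 170/628 = 27.1%, the external panel 185/576 = 32.1% → the external panel
Applied research: Panel A 34/43 = 79.1%, the external panel 53/78 = 67.9% → Panel A
Overall: Panel A 382/1035 = 36.9%, the external panel 409/941 = 43.5% → the external panel
(Neither sweeps every proposal group, but the external panel has the higher pooled rate.)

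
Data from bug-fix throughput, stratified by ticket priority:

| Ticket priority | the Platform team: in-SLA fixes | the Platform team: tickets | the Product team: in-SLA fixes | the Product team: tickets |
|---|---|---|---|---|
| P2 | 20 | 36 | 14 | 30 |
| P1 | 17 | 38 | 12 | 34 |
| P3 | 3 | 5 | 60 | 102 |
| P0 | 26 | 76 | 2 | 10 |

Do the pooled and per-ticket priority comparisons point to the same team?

No

P2: the Platform team 20/36 = 55.6%, the Product team 14/30 = 46.7% → the Platform team
P1: the Platform team 17/38 = 44.7%, the Product team 12/34 = 35.3% → the Platform team
P3: the Platform team 3/5 = 60.0%, the Product team 60/102 = 58.8% → the Platform team
P0: the Platform team 26/76 = 34.2%, the Product team 2/10 = 20.0% → the Platform team
Overall: the Platform team 66/155 = 42.6%, the Product team 88/176 = 50.0% → the Product team
The Platform team wins each ticket group but the Product team wins overall — the comparison reverses. The Platform team's tickets skew toward P0, which has a lower base rate.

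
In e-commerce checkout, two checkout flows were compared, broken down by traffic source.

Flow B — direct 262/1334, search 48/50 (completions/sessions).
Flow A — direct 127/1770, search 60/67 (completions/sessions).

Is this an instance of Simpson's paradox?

No

Direct: Flow B 262/1334 = 19.6%, Flow A 127/1770 = 7.2% → Flow B
Search: Flow B 48/50 = 96.0%, Flow A 60/67 = 89.6% → Flow B
Overall: Flow B 310/1384 = 22.4%, Flow A 187/1837 = 10.2% → Flow B
Flow B wins overall and in every traffic group — no reversal.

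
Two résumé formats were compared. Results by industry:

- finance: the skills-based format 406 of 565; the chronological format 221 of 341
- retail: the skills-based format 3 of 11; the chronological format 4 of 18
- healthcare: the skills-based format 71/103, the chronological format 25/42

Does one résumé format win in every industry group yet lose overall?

No

Finance: the skills-based format 406/565 = 71.9%, the chronological format 221/341 = 64.8% → the skills-based format
Retail: the skills-based format 3/11 = 27.3%, the chronological format 4/18 = 22.2% → the skills-based format
Healthcare: the skills-based format 71/103 = 68.9%, the chronological format 25/42 = 59.5% → the skills-based format
Overall: the skills-based format 480/679 = 70.7%, the chronological format 250/401 = 62.3% → the skills-based format
The skills-based format wins overall and in every industry group — no reversal.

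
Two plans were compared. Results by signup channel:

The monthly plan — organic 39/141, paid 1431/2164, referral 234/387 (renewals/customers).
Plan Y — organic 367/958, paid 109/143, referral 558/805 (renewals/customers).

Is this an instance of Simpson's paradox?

Yes

Organic: the monthly plan 39/141 = 27.7%, Plan Y 367/958 = 38.3% → Plan Y
Paid: the monthly plan 1431/2164 = 66.1%, Plan Y 109/143 = 76.2% → Plan Y
Referral: the monthly plan 234/387 = 60.5%, Plan Y 558/805 = 69.3% → Plan Y
Overall: the monthly plan 1704/2692 = 63.3%, Plan Y 1034/1906 = 54.2% → the monthly plan
Plan Y wins each signup group but the monthly plan wins overall — the comparison reverses. Plan Y's customers skew toward organic, which has a lower base rate.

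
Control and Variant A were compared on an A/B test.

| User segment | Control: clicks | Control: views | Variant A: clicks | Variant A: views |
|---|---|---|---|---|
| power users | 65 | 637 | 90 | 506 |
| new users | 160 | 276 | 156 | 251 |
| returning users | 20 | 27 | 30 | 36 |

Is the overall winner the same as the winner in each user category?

Power users: Control 65/637 = 10.2%, Variant A 90/506 = 17.8% → Variant A
New users: Control 160/276 = 58.0%, Variant A 156/251 = 62.2% → Variant A
Returning users: Control 20/27 = 74.1%, Variant A 30/36 = 83.3% → Variant A
Overall: Control 245/940 = 26.1%, Variant A 276/793 = 34.8% → Variant A
Variant A wins overall and in every user group — no reversal.

Yes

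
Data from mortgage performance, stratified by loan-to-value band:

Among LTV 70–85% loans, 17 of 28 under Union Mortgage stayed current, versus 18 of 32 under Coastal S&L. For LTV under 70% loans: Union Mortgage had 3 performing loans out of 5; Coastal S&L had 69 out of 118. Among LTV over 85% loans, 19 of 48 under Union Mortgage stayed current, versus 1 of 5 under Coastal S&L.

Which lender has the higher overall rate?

Coastal S&L

LTV 70–85%: Union Mortgage 17/28 = 60.7%, Coastal S&L 18/32 = 56.2% → Union Mortgage
LTV under 70%: Union Mortgage 3/5 = 60.0%, Coastal S&L 69/118 = 58.5% → Union Mortgage
LTV over 85%: Union Mortgage 19/48 = 39.6%, Coastal S&L 1/5 = 20.0% → Union Mortgage
Overall: Union Mortgage 39/81 = 48.1%, Coastal S&L 88/155 = 56.8% → Coastal S&L
(Union Mortgage wins every loan-to-value group but Coastal S&L wins overall — Union Mortgage's loans skew toward the low-rate LTV over 85% group.)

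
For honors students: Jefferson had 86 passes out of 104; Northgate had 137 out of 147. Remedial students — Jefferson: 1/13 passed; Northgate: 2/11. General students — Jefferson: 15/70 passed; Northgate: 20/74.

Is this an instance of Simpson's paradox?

No

Honors: Jefferson 86/104 = 82.7%, Northgate 137/147 = 93.2% → Northgate
Remedial: Jefferson 1/13 = 7.7%, Northgate 2/11 = 18.2% → Northgate
General: Jefferson 15/70 = 21.4%, Northgate 20/74 = 27.0% → Northgate
Overall: Jefferson 102/187 = 54.5%, Northgate 159/232 = 68.5% → Northgate
Northgate wins overall and in every student group — no reversal.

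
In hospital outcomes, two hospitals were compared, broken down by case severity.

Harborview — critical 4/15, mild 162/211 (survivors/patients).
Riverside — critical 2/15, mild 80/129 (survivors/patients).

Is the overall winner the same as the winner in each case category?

Critical: Harborview 4/15 = 26.7%, Riverside 2/15 = 13.3% → Harborview
Mild: Harborview 162/211 = 76.8%, Riverside 80/129 = 62.0% → Harborview
Overall: Harborview 166/226 = 73.5%, Riverside 82/144 = 56.9% → Harborview
Harborview wins overall and in every case group — no reversal.

Yes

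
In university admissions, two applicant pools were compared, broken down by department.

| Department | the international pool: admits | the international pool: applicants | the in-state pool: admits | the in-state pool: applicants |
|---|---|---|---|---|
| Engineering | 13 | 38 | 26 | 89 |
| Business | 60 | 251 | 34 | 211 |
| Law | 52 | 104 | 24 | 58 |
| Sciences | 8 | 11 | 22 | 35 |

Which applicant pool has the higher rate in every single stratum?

the international pool

Engineering: the international pool 13/38 = 34.2%, the in-state pool 26/89 = 29.2% → the international pool
Business: the international pool 60/251 = 23.9%, the in-state pool 34/211 = 16.1% → the international pool
Law: the international pool 52/104 = 50.0%, the in-state pool 24/58 = 41.4% → the international pool
Sciences: the international pool 8/11 = 72.7%, the in-state pool 22/35 = 62.9% → the international pool
The international pool has the higher rate in all 4 groups.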